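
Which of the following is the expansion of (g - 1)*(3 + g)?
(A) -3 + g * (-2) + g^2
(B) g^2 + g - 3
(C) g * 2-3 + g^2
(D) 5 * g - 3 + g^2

Expanding (g - 1)*(3 + g):
= g * 2-3 + g^2
C) g * 2-3 + g^2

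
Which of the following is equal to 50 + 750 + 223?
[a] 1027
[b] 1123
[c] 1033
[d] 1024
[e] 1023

First: 50 + 750 = 800
Then: 800 + 223 = 1023
e) 1023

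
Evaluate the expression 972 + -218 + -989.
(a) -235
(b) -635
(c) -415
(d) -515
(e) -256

First: 972 + -218 = 754
Then: 754 + -989 = -235
a) -235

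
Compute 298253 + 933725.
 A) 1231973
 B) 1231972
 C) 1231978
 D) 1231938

298253 + 933725 = 1231978
C) 1231978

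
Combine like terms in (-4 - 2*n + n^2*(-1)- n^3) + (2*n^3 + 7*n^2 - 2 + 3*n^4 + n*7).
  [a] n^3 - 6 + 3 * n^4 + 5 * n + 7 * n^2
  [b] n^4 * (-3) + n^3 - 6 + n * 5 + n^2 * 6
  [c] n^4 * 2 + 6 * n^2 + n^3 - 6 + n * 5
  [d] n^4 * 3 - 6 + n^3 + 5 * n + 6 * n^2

Adding the polynomials and combining like terms:
(-4 - 2*n + n^2*(-1) - n^3) + (2*n^3 + 7*n^2 - 2 + 3*n^4 + n*7)
= n^4 * 3 - 6 + n^3 + 5 * n + 6 * n^2
d) n^4 * 3 - 6 + n^3 + 5 * n + 6 * n^2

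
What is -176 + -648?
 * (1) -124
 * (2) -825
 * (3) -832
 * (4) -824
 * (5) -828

-176 + -648 = -824
4) -824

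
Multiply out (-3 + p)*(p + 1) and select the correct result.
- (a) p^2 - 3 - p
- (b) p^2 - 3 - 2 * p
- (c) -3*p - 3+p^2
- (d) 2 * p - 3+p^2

Expanding (-3 + p)*(p + 1):
= p^2 - 3 - 2 * p
b) p^2 - 3 - 2 * p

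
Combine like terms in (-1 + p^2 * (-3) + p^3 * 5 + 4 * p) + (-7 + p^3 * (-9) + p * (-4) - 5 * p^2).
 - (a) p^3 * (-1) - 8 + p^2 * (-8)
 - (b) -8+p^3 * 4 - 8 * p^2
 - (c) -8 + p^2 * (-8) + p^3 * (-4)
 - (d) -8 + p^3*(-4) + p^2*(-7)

Adding the polynomials and combining like terms:
(-1 + p^2*(-3) + p^3*5 + 4*p) + (-7 + p^3*(-9) + p*(-4) - 5*p^2)
= -8 + p^2 * (-8) + p^3 * (-4)
c) -8 + p^2 * (-8) + p^3 * (-4)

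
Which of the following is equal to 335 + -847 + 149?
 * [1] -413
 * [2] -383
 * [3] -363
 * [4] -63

First: 335 + -847 = -512
Then: -512 + 149 = -363
3) -363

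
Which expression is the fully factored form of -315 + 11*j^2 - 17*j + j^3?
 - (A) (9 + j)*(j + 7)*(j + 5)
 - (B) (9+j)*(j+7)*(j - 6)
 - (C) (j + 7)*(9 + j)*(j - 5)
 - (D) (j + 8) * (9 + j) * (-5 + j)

We need to factor -315 + 11*j^2 - 17*j + j^3.
The factored form is (j + 7)*(9 + j)*(j - 5).
C) (j + 7)*(9 + j)*(j - 5)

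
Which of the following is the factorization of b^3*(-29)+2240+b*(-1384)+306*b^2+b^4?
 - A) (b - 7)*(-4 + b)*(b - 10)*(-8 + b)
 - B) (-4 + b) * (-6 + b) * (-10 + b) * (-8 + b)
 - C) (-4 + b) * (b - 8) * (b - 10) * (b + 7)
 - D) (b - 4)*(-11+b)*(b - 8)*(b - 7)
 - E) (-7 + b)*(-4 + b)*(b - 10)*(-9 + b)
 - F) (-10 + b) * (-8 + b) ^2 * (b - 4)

We need to factor b^3*(-29)+2240+b*(-1384)+306*b^2+b^4.
The factored form is (b - 7)*(-4 + b)*(b - 10)*(-8 + b).
A) (b - 7)*(-4 + b)*(b - 10)*(-8 + b)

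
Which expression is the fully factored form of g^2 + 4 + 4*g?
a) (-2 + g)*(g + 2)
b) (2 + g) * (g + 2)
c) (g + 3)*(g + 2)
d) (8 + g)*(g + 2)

We need to factor g^2 + 4 + 4*g.
The factored form is (2 + g) * (g + 2).
b) (2 + g) * (g + 2)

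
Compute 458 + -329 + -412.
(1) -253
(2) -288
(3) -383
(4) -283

First: 458 + -329 = 129
Then: 129 + -412 = -283
4) -283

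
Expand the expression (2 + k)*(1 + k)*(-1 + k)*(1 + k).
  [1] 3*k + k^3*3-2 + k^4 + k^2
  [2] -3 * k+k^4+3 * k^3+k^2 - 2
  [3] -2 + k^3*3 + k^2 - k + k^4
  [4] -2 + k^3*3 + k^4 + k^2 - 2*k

Expanding (2 + k)*(1 + k)*(-1 + k)*(1 + k):
= -3 * k+k^4+3 * k^3+k^2 - 2
2) -3 * k+k^4+3 * k^3+k^2 - 2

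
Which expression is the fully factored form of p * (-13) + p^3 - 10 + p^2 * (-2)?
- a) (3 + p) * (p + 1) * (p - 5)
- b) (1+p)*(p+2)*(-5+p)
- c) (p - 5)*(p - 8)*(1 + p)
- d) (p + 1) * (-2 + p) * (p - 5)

We need to factor p * (-13) + p^3 - 10 + p^2 * (-2).
The factored form is (1+p)*(p+2)*(-5+p).
b) (1+p)*(p+2)*(-5+p)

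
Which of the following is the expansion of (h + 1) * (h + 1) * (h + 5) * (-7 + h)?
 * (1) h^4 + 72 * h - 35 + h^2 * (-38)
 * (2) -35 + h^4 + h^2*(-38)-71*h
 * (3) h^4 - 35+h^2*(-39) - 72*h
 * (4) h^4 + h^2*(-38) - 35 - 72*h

Expanding (h + 1) * (h + 1) * (h + 5) * (-7 + h):
= h^4 + h^2*(-38) - 35 - 72*h
4) h^4 + h^2*(-38) - 35 - 72*h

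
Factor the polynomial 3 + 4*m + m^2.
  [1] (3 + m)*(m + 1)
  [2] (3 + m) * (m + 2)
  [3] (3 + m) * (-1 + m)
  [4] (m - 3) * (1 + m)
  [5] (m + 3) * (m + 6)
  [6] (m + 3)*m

We need to factor 3 + 4*m + m^2.
The factored form is (3 + m)*(m + 1).
1) (3 + m)*(m + 1)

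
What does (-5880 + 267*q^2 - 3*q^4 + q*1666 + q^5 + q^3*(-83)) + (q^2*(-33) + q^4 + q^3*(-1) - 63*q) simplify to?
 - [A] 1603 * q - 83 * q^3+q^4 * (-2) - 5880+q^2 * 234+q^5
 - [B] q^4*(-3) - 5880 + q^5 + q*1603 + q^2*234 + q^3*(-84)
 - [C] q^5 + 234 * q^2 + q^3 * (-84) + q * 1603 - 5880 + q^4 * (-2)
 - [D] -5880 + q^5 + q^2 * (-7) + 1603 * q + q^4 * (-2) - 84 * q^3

Adding the polynomials and combining like terms:
(-5880 + 267*q^2 - 3*q^4 + q*1666 + q^5 + q^3*(-83)) + (q^2*(-33) + q^4 + q^3*(-1) - 63*q)
= q^5 + 234 * q^2 + q^3 * (-84) + q * 1603 - 5880 + q^4 * (-2)
C) q^5 + 234 * q^2 + q^3 * (-84) + q * 1603 - 5880 + q^4 * (-2)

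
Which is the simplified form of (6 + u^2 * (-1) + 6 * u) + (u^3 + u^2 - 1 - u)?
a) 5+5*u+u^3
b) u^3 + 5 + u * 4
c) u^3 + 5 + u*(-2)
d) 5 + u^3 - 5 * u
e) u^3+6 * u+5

Adding the polynomials and combining like terms:
(6 + u^2*(-1) + 6*u) + (u^3 + u^2 - 1 - u)
= 5+5*u+u^3
a) 5+5*u+u^3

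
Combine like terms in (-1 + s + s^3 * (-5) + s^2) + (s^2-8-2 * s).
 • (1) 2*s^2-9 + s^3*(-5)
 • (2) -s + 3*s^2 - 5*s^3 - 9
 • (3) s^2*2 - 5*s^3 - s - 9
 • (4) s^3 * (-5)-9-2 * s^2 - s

Adding the polynomials and combining like terms:
(-1 + s + s^3*(-5) + s^2) + (s^2 - 8 - 2*s)
= s^2*2 - 5*s^3 - s - 9
3) s^2*2 - 5*s^3 - s - 9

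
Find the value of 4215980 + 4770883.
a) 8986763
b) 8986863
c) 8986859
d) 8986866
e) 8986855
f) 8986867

4215980 + 4770883 = 8986863
b) 8986863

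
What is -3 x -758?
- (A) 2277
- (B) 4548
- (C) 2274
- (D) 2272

-3 * -758 = 2274
C) 2274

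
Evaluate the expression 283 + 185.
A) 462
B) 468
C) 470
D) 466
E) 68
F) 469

283 + 185 = 468
B) 468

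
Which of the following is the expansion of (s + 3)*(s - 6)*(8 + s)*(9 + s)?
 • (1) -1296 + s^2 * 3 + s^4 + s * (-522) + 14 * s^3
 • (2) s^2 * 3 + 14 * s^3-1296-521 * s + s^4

Expanding (s + 3)*(s - 6)*(8 + s)*(9 + s):
= -1296 + s^2 * 3 + s^4 + s * (-522) + 14 * s^3
1) -1296 + s^2 * 3 + s^4 + s * (-522) + 14 * s^3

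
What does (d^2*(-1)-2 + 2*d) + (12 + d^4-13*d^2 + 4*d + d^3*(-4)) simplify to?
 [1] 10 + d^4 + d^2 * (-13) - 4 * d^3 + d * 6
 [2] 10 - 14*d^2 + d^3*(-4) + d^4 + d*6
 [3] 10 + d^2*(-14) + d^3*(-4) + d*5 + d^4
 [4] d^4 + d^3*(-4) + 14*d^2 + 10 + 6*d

Adding the polynomials and combining like terms:
(d^2*(-1) - 2 + 2*d) + (12 + d^4 - 13*d^2 + 4*d + d^3*(-4))
= 10 - 14*d^2 + d^3*(-4) + d^4 + d*6
2) 10 - 14*d^2 + d^3*(-4) + d^4 + d*6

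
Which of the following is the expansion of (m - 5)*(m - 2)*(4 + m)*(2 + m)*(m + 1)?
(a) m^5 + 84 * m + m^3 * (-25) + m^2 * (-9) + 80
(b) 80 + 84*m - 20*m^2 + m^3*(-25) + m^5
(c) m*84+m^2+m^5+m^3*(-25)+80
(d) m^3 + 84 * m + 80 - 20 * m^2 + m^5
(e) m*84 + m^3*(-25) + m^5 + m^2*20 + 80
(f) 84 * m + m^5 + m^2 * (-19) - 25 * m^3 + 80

Expanding (m - 5)*(m - 2)*(4 + m)*(2 + m)*(m + 1):
= 80 + 84*m - 20*m^2 + m^3*(-25) + m^5
b) 80 + 84*m - 20*m^2 + m^3*(-25) + m^5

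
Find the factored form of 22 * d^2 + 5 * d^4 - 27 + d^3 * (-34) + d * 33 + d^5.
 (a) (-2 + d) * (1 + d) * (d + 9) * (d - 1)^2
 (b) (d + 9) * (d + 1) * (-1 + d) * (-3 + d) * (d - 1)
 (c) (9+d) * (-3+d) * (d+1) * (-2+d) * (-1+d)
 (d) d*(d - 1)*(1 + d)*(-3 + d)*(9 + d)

We need to factor 22 * d^2 + 5 * d^4 - 27 + d^3 * (-34) + d * 33 + d^5.
The factored form is (d + 9) * (d + 1) * (-1 + d) * (-3 + d) * (d - 1).
b) (d + 9) * (d + 1) * (-1 + d) * (-3 + d) * (d - 1)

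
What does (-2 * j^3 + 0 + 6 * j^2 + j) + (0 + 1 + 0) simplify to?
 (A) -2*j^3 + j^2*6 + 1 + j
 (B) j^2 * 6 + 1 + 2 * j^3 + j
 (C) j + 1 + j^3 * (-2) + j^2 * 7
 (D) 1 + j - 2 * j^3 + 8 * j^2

Adding the polynomials and combining like terms:
(-2*j^3 + 0 + 6*j^2 + j) + (0 + 1 + 0)
= -2*j^3 + j^2*6 + 1 + j
A) -2*j^3 + j^2*6 + 1 + j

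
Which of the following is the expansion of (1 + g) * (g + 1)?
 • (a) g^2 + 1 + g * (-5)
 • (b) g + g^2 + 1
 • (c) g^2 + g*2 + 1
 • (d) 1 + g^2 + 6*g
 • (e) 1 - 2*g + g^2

Expanding (1 + g) * (g + 1):
= g^2 + g*2 + 1
c) g^2 + g*2 + 1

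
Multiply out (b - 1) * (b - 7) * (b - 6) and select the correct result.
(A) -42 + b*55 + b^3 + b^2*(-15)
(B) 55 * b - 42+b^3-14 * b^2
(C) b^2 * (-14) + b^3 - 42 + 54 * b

Expanding (b - 1) * (b - 7) * (b - 6):
= 55 * b - 42+b^3-14 * b^2
B) 55 * b - 42+b^3-14 * b^2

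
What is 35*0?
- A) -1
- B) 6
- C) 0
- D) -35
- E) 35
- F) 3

35 * 0 = 0
C) 0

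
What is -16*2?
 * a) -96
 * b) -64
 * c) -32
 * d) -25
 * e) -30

-16 * 2 = -32
c) -32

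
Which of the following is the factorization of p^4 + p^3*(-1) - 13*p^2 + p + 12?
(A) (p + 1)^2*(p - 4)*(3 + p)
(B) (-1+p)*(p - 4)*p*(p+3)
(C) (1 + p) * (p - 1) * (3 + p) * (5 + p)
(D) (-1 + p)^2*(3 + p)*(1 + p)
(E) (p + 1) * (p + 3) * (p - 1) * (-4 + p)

We need to factor p^4 + p^3*(-1) - 13*p^2 + p + 12.
The factored form is (p + 1) * (p + 3) * (p - 1) * (-4 + p).
E) (p + 1) * (p + 3) * (p - 1) * (-4 + p)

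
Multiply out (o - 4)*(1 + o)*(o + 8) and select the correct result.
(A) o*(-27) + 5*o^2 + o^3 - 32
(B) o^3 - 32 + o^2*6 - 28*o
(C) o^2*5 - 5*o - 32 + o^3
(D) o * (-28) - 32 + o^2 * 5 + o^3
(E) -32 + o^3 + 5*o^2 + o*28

Expanding (o - 4)*(1 + o)*(o + 8):
= o * (-28) - 32 + o^2 * 5 + o^3
D) o * (-28) - 32 + o^2 * 5 + o^3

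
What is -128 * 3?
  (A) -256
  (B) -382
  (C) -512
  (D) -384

-128 * 3 = -384
D) -384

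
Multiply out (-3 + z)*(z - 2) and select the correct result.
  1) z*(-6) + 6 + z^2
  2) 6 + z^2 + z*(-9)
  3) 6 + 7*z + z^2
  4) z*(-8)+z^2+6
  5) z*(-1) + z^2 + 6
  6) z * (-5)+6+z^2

Expanding (-3 + z)*(z - 2):
= z * (-5)+6+z^2
6) z * (-5)+6+z^2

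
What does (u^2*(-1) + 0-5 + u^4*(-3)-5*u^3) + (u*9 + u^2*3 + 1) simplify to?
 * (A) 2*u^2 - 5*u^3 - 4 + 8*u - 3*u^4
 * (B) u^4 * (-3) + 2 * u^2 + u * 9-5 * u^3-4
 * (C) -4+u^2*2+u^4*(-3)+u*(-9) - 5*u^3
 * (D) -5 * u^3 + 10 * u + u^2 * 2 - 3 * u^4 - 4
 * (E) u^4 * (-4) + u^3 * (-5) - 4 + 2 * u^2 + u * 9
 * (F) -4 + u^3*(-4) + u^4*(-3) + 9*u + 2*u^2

Adding the polynomials and combining like terms:
(u^2*(-1) + 0 - 5 + u^4*(-3) - 5*u^3) + (u*9 + u^2*3 + 1)
= u^4 * (-3) + 2 * u^2 + u * 9-5 * u^3-4
B) u^4 * (-3) + 2 * u^2 + u * 9-5 * u^3-4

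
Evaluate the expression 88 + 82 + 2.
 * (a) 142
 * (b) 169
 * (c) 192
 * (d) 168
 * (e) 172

First: 88 + 82 = 170
Then: 170 + 2 = 172
e) 172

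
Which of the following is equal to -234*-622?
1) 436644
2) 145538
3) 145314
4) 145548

-234 * -622 = 145548
4) 145548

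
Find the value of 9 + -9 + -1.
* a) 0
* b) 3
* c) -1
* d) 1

First: 9 + -9 = 0
Then: 0 + -1 = -1
c) -1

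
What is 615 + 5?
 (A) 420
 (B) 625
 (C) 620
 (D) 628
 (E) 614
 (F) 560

615 + 5 = 620
C) 620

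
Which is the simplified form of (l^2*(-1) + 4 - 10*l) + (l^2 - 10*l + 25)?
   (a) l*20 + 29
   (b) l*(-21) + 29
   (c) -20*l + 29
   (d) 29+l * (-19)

Adding the polynomials and combining like terms:
(l^2*(-1) + 4 - 10*l) + (l^2 - 10*l + 25)
= -20*l + 29
c) -20*l + 29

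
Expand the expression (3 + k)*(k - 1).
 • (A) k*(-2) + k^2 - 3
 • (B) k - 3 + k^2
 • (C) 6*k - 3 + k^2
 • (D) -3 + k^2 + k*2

Expanding (3 + k)*(k - 1):
= -3 + k^2 + k*2
D) -3 + k^2 + k*2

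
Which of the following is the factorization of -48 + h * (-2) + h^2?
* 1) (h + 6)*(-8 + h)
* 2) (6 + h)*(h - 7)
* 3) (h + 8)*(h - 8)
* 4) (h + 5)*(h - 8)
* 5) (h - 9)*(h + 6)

We need to factor -48 + h * (-2) + h^2.
The factored form is (h + 6)*(-8 + h).
1) (h + 6)*(-8 + h)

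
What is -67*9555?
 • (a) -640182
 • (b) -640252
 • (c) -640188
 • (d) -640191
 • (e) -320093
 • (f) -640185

-67 * 9555 = -640185
f) -640185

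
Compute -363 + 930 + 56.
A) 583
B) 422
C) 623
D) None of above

First: -363 + 930 = 567
Then: 567 + 56 = 623
C) 623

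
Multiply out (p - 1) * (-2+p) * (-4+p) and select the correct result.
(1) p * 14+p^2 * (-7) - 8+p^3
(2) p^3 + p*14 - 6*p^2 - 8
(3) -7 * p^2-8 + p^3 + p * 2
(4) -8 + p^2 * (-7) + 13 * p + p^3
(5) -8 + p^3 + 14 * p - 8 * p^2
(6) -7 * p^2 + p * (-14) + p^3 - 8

Expanding (p - 1) * (-2+p) * (-4+p):
= p * 14+p^2 * (-7) - 8+p^3
1) p * 14+p^2 * (-7) - 8+p^3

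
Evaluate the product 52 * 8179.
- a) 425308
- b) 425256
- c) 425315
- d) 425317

52 * 8179 = 425308
a) 425308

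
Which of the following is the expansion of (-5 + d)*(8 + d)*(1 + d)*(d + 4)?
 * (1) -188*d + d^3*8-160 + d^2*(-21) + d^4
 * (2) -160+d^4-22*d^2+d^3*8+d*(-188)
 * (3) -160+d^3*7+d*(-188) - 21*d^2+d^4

Expanding (-5 + d)*(8 + d)*(1 + d)*(d + 4):
= -188*d + d^3*8-160 + d^2*(-21) + d^4
1) -188*d + d^3*8-160 + d^2*(-21) + d^4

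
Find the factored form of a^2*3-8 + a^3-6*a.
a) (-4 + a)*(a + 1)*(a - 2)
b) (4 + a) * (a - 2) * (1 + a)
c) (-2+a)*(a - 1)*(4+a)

We need to factor a^2*3-8 + a^3-6*a.
The factored form is (4 + a) * (a - 2) * (1 + a).
b) (4 + a) * (a - 2) * (1 + a)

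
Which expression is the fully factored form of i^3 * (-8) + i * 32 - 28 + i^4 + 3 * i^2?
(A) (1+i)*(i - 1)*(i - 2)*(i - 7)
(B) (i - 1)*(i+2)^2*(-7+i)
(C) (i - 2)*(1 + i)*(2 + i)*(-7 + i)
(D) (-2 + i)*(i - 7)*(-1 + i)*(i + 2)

We need to factor i^3 * (-8) + i * 32 - 28 + i^4 + 3 * i^2.
The factored form is (-2 + i)*(i - 7)*(-1 + i)*(i + 2).
D) (-2 + i)*(i - 7)*(-1 + i)*(i + 2)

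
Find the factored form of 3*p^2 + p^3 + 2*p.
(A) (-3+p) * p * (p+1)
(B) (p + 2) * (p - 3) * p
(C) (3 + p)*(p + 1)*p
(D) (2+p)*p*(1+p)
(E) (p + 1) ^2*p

We need to factor 3*p^2 + p^3 + 2*p.
The factored form is (2+p)*p*(1+p).
D) (2+p)*p*(1+p)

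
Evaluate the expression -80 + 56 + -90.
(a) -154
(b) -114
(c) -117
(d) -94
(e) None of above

First: -80 + 56 = -24
Then: -24 + -90 = -114
b) -114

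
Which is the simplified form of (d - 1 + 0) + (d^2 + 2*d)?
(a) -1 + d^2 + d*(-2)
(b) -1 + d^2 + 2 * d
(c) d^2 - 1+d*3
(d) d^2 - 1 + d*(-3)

Adding the polynomials and combining like terms:
(d - 1 + 0) + (d^2 + 2*d)
= d^2 - 1+d*3
c) d^2 - 1+d*3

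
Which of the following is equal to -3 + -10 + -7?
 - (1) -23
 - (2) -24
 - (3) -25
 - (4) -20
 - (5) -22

First: -3 + -10 = -13
Then: -13 + -7 = -20
4) -20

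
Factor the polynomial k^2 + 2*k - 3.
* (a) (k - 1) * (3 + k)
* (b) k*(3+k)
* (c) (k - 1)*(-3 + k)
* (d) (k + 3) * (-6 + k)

We need to factor k^2 + 2*k - 3.
The factored form is (k - 1) * (3 + k).
a) (k - 1) * (3 + k)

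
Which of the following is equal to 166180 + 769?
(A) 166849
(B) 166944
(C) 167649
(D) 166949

166180 + 769 = 166949
D) 166949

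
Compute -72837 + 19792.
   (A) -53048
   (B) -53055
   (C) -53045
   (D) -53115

-72837 + 19792 = -53045
C) -53045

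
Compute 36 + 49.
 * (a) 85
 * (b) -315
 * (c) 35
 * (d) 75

36 + 49 = 85
a) 85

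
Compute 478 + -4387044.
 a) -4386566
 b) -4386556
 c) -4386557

478 + -4387044 = -4386566
a) -4386566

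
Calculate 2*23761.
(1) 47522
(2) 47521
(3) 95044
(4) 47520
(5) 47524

2 * 23761 = 47522
1) 47522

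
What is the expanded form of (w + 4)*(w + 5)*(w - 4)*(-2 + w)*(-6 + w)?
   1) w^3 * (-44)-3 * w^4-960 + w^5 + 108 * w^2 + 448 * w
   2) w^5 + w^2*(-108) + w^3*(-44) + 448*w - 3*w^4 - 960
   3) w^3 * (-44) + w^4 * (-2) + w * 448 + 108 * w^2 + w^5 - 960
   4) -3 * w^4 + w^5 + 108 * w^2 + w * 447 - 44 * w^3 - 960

Expanding (w + 4)*(w + 5)*(w - 4)*(-2 + w)*(-6 + w):
= w^3 * (-44)-3 * w^4-960 + w^5 + 108 * w^2 + 448 * w
1) w^3 * (-44)-3 * w^4-960 + w^5 + 108 * w^2 + 448 * w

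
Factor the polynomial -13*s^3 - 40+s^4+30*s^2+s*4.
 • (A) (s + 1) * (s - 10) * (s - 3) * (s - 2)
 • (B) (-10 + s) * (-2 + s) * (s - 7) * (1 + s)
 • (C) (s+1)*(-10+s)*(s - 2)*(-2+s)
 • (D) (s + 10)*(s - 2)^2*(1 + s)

We need to factor -13*s^3 - 40+s^4+30*s^2+s*4.
The factored form is (s+1)*(-10+s)*(s - 2)*(-2+s).
C) (s+1)*(-10+s)*(s - 2)*(-2+s)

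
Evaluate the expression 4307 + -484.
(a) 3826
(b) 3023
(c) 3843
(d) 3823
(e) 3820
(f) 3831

4307 + -484 = 3823
d) 3823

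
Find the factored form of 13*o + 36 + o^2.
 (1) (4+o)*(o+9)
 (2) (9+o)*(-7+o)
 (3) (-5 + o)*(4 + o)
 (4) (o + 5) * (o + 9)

We need to factor 13*o + 36 + o^2.
The factored form is (4+o)*(o+9).
1) (4+o)*(o+9)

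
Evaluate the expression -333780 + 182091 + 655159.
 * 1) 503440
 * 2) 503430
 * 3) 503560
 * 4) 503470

First: -333780 + 182091 = -151689
Then: -151689 + 655159 = 503470
4) 503470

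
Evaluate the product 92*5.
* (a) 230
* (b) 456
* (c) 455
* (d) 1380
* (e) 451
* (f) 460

92 * 5 = 460
f) 460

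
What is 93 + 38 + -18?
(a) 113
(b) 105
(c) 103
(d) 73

First: 93 + 38 = 131
Then: 131 + -18 = 113
a) 113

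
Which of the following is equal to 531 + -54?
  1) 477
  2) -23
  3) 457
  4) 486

531 + -54 = 477
1) 477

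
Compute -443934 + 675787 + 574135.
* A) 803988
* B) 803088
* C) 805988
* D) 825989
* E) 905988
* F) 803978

First: -443934 + 675787 = 231853
Then: 231853 + 574135 = 805988
C) 805988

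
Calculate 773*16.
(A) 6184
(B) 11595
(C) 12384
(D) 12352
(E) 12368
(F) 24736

773 * 16 = 12368
E) 12368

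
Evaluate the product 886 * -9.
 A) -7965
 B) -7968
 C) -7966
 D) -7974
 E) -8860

886 * -9 = -7974
D) -7974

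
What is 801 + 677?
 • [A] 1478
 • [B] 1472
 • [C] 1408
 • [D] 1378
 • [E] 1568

801 + 677 = 1478
A) 1478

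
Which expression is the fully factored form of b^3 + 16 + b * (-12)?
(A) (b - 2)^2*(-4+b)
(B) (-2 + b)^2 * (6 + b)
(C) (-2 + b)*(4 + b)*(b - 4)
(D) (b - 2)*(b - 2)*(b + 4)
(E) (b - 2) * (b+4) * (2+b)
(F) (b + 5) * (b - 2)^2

We need to factor b^3 + 16 + b * (-12).
The factored form is (b - 2)*(b - 2)*(b + 4).
D) (b - 2)*(b - 2)*(b + 4)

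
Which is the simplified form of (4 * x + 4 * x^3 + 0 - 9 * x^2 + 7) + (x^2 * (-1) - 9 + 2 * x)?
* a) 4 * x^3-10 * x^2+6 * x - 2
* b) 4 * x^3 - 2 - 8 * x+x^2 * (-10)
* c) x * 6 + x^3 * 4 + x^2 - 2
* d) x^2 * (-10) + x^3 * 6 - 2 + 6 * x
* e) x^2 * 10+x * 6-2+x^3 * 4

Adding the polynomials and combining like terms:
(4*x + 4*x^3 + 0 - 9*x^2 + 7) + (x^2*(-1) - 9 + 2*x)
= 4 * x^3-10 * x^2+6 * x - 2
a) 4 * x^3-10 * x^2+6 * x - 2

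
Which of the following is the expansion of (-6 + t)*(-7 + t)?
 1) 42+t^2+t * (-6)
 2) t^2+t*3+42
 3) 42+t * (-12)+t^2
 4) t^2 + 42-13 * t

Expanding (-6 + t)*(-7 + t):
= t^2 + 42-13 * t
4) t^2 + 42-13 * t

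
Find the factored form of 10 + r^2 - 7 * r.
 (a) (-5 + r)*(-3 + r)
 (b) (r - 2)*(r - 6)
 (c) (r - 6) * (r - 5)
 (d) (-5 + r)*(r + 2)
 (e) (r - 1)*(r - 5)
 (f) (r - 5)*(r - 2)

We need to factor 10 + r^2 - 7 * r.
The factored form is (r - 5)*(r - 2).
f) (r - 5)*(r - 2)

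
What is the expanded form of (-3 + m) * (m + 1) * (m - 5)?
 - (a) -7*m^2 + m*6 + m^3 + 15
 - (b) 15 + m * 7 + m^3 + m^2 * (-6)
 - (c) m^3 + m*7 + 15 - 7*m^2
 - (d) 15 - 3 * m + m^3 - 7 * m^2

Expanding (-3 + m) * (m + 1) * (m - 5):
= m^3 + m*7 + 15 - 7*m^2
c) m^3 + m*7 + 15 - 7*m^2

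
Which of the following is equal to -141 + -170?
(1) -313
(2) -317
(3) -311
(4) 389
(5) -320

-141 + -170 = -311
3) -311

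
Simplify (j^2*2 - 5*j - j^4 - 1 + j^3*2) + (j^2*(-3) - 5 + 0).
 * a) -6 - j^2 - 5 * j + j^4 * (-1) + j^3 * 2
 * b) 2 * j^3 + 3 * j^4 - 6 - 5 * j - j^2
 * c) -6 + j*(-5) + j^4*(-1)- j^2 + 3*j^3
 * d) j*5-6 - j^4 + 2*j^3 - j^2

Adding the polynomials and combining like terms:
(j^2*2 - 5*j - j^4 - 1 + j^3*2) + (j^2*(-3) - 5 + 0)
= -6 - j^2 - 5 * j + j^4 * (-1) + j^3 * 2
a) -6 - j^2 - 5 * j + j^4 * (-1) + j^3 * 2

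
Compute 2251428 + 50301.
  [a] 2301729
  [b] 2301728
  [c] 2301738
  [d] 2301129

2251428 + 50301 = 2301729
a) 2301729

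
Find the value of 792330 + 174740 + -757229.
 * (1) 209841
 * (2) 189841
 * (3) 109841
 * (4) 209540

First: 792330 + 174740 = 967070
Then: 967070 + -757229 = 209841
1) 209841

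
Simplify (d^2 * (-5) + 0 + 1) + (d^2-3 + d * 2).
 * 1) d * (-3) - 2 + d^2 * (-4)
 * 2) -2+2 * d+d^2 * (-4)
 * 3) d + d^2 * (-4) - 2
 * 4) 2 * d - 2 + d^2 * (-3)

Adding the polynomials and combining like terms:
(d^2*(-5) + 0 + 1) + (d^2 - 3 + d*2)
= -2+2 * d+d^2 * (-4)
2) -2+2 * d+d^2 * (-4)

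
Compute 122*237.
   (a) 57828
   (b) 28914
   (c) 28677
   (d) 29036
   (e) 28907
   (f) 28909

122 * 237 = 28914
b) 28914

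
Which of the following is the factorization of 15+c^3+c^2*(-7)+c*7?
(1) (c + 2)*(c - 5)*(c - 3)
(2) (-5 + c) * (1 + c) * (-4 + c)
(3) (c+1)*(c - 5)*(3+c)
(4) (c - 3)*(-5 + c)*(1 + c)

We need to factor 15+c^3+c^2*(-7)+c*7.
The factored form is (c - 3)*(-5 + c)*(1 + c).
4) (c - 3)*(-5 + c)*(1 + c)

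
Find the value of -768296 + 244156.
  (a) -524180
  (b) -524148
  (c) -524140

-768296 + 244156 = -524140
c) -524140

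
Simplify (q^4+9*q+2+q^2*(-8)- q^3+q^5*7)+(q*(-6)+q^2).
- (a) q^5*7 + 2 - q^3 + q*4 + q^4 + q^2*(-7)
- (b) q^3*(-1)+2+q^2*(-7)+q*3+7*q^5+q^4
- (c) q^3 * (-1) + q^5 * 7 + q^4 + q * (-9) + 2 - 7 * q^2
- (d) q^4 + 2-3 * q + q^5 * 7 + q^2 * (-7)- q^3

Adding the polynomials and combining like terms:
(q^4 + 9*q + 2 + q^2*(-8) - q^3 + q^5*7) + (q*(-6) + q^2)
= q^3*(-1)+2+q^2*(-7)+q*3+7*q^5+q^4
b) q^3*(-1)+2+q^2*(-7)+q*3+7*q^5+q^4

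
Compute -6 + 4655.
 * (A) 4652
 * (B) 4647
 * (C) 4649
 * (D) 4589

-6 + 4655 = 4649
C) 4649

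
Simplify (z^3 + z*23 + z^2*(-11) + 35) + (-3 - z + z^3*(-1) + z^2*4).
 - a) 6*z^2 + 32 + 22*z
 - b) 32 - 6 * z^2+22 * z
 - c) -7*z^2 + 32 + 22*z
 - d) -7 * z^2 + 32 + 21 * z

Adding the polynomials and combining like terms:
(z^3 + z*23 + z^2*(-11) + 35) + (-3 - z + z^3*(-1) + z^2*4)
= -7*z^2 + 32 + 22*z
c) -7*z^2 + 32 + 22*z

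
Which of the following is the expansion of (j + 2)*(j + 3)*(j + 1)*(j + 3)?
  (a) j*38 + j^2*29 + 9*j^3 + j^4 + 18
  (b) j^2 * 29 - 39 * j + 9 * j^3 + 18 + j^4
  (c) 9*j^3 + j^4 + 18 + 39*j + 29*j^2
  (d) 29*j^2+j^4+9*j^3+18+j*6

Expanding (j + 2)*(j + 3)*(j + 1)*(j + 3):
= 9*j^3 + j^4 + 18 + 39*j + 29*j^2
c) 9*j^3 + j^4 + 18 + 39*j + 29*j^2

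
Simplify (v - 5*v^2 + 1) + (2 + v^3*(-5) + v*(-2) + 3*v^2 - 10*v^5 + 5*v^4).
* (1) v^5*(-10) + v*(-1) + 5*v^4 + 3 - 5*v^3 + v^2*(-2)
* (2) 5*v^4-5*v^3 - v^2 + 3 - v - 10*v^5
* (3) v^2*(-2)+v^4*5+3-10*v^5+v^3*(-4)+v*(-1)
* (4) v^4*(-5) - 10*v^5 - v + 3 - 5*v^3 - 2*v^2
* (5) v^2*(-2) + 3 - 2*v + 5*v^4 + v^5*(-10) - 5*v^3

Adding the polynomials and combining like terms:
(v - 5*v^2 + 1) + (2 + v^3*(-5) + v*(-2) + 3*v^2 - 10*v^5 + 5*v^4)
= v^5*(-10) + v*(-1) + 5*v^4 + 3 - 5*v^3 + v^2*(-2)
1) v^5*(-10) + v*(-1) + 5*v^4 + 3 - 5*v^3 + v^2*(-2)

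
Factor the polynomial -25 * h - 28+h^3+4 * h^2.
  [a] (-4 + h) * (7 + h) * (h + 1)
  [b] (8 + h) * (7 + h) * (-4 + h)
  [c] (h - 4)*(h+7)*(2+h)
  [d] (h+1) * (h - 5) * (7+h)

We need to factor -25 * h - 28+h^3+4 * h^2.
The factored form is (-4 + h) * (7 + h) * (h + 1).
a) (-4 + h) * (7 + h) * (h + 1)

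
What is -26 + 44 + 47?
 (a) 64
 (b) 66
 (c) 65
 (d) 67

First: -26 + 44 = 18
Then: 18 + 47 = 65
c) 65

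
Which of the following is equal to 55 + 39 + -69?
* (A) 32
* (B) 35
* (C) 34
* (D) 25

First: 55 + 39 = 94
Then: 94 + -69 = 25
D) 25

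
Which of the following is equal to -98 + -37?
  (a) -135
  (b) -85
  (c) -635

-98 + -37 = -135
a) -135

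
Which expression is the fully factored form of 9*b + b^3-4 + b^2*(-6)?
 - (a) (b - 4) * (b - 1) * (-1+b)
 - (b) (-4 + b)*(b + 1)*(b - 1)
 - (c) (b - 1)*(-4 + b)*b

We need to factor 9*b + b^3-4 + b^2*(-6).
The factored form is (b - 4) * (b - 1) * (-1+b).
a) (b - 4) * (b - 1) * (-1+b)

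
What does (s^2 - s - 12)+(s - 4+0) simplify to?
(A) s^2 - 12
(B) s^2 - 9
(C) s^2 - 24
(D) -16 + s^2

Adding the polynomials and combining like terms:
(s^2 - s - 12) + (s - 4 + 0)
= -16 + s^2
D) -16 + s^2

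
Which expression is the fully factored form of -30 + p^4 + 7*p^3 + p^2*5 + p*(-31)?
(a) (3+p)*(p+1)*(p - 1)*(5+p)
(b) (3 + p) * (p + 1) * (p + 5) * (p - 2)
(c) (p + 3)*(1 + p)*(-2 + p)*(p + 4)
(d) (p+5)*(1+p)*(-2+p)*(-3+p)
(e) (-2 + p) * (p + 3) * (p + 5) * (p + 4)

We need to factor -30 + p^4 + 7*p^3 + p^2*5 + p*(-31).
The factored form is (3 + p) * (p + 1) * (p + 5) * (p - 2).
b) (3 + p) * (p + 1) * (p + 5) * (p - 2)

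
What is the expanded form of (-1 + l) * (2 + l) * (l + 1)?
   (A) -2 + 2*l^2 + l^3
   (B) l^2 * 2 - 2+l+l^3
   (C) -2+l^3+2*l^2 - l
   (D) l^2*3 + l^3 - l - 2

Expanding (-1 + l) * (2 + l) * (l + 1):
= -2+l^3+2*l^2 - l
C) -2+l^3+2*l^2 - l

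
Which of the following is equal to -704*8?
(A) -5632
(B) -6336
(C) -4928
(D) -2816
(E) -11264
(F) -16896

-704 * 8 = -5632
A) -5632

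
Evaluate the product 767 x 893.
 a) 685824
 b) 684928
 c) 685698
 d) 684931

767 * 893 = 684931
d) 684931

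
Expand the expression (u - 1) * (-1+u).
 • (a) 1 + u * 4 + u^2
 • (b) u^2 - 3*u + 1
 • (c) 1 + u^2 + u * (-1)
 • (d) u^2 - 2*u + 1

Expanding (u - 1) * (-1+u):
= u^2 - 2*u + 1
d) u^2 - 2*u + 1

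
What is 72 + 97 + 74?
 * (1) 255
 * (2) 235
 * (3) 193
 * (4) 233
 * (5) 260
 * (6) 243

First: 72 + 97 = 169
Then: 169 + 74 = 243
6) 243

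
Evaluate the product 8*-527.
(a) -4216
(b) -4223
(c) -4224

8 * -527 = -4216
a) -4216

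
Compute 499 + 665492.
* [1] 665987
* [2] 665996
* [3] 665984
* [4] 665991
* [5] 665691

499 + 665492 = 665991
4) 665991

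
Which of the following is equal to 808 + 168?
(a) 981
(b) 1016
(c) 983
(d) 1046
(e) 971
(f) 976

808 + 168 = 976
f) 976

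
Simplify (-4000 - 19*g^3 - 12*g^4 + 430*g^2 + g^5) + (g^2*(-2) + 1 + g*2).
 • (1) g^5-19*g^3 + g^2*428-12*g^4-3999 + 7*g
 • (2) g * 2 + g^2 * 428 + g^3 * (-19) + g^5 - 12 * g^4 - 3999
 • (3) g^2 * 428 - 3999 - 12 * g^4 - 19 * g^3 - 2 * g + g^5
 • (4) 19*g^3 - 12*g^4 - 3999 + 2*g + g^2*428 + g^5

Adding the polynomials and combining like terms:
(-4000 - 19*g^3 - 12*g^4 + 430*g^2 + g^5) + (g^2*(-2) + 1 + g*2)
= g * 2 + g^2 * 428 + g^3 * (-19) + g^5 - 12 * g^4 - 3999
2) g * 2 + g^2 * 428 + g^3 * (-19) + g^5 - 12 * g^4 - 3999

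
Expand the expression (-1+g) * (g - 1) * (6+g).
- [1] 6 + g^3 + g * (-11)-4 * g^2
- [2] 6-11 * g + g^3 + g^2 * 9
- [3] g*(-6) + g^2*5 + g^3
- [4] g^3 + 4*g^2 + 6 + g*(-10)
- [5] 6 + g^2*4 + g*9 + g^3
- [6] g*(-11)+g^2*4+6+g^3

Expanding (-1+g) * (g - 1) * (6+g):
= g*(-11)+g^2*4+6+g^3
6) g*(-11)+g^2*4+6+g^3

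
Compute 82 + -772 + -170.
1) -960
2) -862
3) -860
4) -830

First: 82 + -772 = -690
Then: -690 + -170 = -860
3) -860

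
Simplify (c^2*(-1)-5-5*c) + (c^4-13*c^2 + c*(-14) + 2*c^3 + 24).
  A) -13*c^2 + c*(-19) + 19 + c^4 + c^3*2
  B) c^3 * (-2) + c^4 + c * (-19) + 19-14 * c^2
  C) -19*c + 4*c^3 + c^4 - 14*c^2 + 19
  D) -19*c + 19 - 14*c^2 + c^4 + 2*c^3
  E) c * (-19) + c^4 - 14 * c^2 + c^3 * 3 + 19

Adding the polynomials and combining like terms:
(c^2*(-1) - 5 - 5*c) + (c^4 - 13*c^2 + c*(-14) + 2*c^3 + 24)
= -19*c + 19 - 14*c^2 + c^4 + 2*c^3
D) -19*c + 19 - 14*c^2 + c^4 + 2*c^3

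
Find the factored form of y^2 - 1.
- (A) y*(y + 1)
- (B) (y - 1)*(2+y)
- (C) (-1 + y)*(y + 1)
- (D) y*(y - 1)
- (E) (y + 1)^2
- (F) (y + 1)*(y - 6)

We need to factor y^2 - 1.
The factored form is (-1 + y)*(y + 1).
C) (-1 + y)*(y + 1)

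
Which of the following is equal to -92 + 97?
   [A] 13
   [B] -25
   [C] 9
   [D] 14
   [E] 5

-92 + 97 = 5
E) 5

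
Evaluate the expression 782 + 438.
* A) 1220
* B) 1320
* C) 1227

782 + 438 = 1220
A) 1220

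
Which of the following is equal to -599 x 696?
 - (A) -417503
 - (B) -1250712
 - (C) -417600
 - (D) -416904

-599 * 696 = -416904
D) -416904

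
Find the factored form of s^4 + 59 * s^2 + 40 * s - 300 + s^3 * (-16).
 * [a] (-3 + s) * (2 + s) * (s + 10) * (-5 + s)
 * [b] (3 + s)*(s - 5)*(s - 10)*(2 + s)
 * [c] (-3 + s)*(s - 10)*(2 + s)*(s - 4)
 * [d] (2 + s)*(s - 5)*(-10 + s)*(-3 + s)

We need to factor s^4 + 59 * s^2 + 40 * s - 300 + s^3 * (-16).
The factored form is (2 + s)*(s - 5)*(-10 + s)*(-3 + s).
d) (2 + s)*(s - 5)*(-10 + s)*(-3 + s)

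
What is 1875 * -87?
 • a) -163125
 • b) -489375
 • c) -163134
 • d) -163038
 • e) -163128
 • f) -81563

1875 * -87 = -163125
a) -163125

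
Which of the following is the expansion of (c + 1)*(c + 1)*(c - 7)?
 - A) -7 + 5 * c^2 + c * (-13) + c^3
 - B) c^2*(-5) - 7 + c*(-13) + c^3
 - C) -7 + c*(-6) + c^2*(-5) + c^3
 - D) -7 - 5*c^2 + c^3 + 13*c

Expanding (c + 1)*(c + 1)*(c - 7):
= c^2*(-5) - 7 + c*(-13) + c^3
B) c^2*(-5) - 7 + c*(-13) + c^3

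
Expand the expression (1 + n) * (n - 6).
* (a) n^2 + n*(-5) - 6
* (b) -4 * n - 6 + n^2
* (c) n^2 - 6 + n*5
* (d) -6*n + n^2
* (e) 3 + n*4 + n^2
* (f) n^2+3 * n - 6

Expanding (1 + n) * (n - 6):
= n^2 + n*(-5) - 6
a) n^2 + n*(-5) - 6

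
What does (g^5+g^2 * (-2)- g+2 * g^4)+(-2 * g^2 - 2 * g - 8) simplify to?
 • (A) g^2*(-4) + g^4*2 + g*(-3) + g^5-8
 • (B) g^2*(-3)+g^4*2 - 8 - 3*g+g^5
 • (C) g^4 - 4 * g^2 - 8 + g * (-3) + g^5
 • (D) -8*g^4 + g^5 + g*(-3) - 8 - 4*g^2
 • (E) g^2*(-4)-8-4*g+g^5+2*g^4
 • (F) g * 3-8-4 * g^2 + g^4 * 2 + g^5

Adding the polynomials and combining like terms:
(g^5 + g^2*(-2) - g + 2*g^4) + (-2*g^2 - 2*g - 8)
= g^2*(-4) + g^4*2 + g*(-3) + g^5-8
A) g^2*(-4) + g^4*2 + g*(-3) + g^5-8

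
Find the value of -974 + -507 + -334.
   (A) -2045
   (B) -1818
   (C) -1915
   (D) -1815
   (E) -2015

First: -974 + -507 = -1481
Then: -1481 + -334 = -1815
D) -1815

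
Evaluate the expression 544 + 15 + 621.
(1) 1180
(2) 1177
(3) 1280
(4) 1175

First: 544 + 15 = 559
Then: 559 + 621 = 1180
1) 1180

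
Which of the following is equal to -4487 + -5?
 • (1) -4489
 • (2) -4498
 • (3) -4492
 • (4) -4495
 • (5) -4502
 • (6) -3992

-4487 + -5 = -4492
3) -4492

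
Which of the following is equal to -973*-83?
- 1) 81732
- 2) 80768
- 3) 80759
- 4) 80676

-973 * -83 = 80759
3) 80759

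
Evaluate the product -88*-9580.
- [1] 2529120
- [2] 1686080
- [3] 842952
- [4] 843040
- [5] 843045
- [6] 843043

-88 * -9580 = 843040
4) 843040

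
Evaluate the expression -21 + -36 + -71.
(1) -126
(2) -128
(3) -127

First: -21 + -36 = -57
Then: -57 + -71 = -128
2) -128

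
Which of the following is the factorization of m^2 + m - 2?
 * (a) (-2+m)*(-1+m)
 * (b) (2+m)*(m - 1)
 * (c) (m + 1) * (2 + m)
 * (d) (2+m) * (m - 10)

We need to factor m^2 + m - 2.
The factored form is (2+m)*(m - 1).
b) (2+m)*(m - 1)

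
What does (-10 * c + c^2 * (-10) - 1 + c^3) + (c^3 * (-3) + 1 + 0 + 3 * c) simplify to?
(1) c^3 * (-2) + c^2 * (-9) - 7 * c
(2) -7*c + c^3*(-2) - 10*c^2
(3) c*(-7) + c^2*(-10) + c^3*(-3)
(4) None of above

Adding the polynomials and combining like terms:
(-10*c + c^2*(-10) - 1 + c^3) + (c^3*(-3) + 1 + 0 + 3*c)
= -7*c + c^3*(-2) - 10*c^2
2) -7*c + c^3*(-2) - 10*c^2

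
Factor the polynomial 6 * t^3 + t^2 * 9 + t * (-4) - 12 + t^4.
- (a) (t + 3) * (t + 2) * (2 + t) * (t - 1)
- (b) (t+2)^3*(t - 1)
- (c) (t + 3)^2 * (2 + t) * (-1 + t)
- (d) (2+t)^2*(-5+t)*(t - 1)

We need to factor 6 * t^3 + t^2 * 9 + t * (-4) - 12 + t^4.
The factored form is (t + 3) * (t + 2) * (2 + t) * (t - 1).
a) (t + 3) * (t + 2) * (2 + t) * (t - 1)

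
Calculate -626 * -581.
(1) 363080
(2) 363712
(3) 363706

-626 * -581 = 363706
3) 363706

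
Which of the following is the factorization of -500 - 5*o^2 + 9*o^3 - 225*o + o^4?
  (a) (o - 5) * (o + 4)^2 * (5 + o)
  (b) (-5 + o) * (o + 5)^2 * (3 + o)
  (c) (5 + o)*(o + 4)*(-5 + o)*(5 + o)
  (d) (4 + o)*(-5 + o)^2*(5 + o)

We need to factor -500 - 5*o^2 + 9*o^3 - 225*o + o^4.
The factored form is (5 + o)*(o + 4)*(-5 + o)*(5 + o).
c) (5 + o)*(o + 4)*(-5 + o)*(5 + o)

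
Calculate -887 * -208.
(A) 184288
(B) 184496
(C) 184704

-887 * -208 = 184496
B) 184496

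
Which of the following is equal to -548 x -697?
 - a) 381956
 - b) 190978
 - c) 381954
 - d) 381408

-548 * -697 = 381956
a) 381956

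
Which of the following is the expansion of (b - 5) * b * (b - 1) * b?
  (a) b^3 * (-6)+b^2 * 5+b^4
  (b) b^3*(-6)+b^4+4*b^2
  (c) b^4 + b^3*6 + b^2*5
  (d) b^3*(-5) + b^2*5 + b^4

Expanding (b - 5) * b * (b - 1) * b:
= b^3 * (-6)+b^2 * 5+b^4
a) b^3 * (-6)+b^2 * 5+b^4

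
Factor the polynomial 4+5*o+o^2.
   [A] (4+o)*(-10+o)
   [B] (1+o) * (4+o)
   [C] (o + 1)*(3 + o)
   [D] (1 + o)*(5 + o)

We need to factor 4+5*o+o^2.
The factored form is (1+o) * (4+o).
B) (1+o) * (4+o)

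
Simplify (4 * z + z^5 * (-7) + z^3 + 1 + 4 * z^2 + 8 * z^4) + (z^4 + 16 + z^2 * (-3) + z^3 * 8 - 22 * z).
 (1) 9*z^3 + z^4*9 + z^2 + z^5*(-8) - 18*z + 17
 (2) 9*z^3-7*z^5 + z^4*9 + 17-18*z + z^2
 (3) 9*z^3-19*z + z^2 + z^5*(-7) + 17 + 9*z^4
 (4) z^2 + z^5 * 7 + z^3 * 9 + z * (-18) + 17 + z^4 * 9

Adding the polynomials and combining like terms:
(4*z + z^5*(-7) + z^3 + 1 + 4*z^2 + 8*z^4) + (z^4 + 16 + z^2*(-3) + z^3*8 - 22*z)
= 9*z^3-7*z^5 + z^4*9 + 17-18*z + z^2
2) 9*z^3-7*z^5 + z^4*9 + 17-18*z + z^2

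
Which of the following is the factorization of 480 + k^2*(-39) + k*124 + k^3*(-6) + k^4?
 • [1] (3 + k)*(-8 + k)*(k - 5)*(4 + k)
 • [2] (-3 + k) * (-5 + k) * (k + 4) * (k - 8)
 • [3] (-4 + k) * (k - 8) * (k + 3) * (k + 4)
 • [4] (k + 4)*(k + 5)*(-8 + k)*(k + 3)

We need to factor 480 + k^2*(-39) + k*124 + k^3*(-6) + k^4.
The factored form is (3 + k)*(-8 + k)*(k - 5)*(4 + k).
1) (3 + k)*(-8 + k)*(k - 5)*(4 + k)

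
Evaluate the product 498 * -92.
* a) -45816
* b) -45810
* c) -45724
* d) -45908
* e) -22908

498 * -92 = -45816
a) -45816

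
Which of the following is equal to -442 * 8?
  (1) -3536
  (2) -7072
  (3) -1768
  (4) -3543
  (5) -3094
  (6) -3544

-442 * 8 = -3536
1) -3536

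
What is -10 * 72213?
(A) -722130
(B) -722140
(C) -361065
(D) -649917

-10 * 72213 = -722130
A) -722130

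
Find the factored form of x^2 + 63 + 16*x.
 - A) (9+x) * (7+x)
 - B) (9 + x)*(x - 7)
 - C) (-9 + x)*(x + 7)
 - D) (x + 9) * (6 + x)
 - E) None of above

We need to factor x^2 + 63 + 16*x.
The factored form is (9+x) * (7+x).
A) (9+x) * (7+x)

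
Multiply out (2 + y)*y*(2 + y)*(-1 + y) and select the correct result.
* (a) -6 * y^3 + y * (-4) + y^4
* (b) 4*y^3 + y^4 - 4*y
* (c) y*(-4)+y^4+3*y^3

Expanding (2 + y)*y*(2 + y)*(-1 + y):
= y*(-4)+y^4+3*y^3
c) y*(-4)+y^4+3*y^3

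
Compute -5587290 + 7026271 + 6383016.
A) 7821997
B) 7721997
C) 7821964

First: -5587290 + 7026271 = 1438981
Then: 1438981 + 6383016 = 7821997
A) 7821997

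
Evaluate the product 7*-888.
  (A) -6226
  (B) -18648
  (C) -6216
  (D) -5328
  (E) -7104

7 * -888 = -6216
C) -6216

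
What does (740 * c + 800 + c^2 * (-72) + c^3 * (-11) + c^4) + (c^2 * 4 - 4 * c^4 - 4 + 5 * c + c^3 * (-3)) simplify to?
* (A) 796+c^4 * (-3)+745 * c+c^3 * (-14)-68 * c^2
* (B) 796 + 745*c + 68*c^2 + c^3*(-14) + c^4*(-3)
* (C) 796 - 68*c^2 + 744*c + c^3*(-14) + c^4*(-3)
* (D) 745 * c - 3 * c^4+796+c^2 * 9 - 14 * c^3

Adding the polynomials and combining like terms:
(740*c + 800 + c^2*(-72) + c^3*(-11) + c^4) + (c^2*4 - 4*c^4 - 4 + 5*c + c^3*(-3))
= 796+c^4 * (-3)+745 * c+c^3 * (-14)-68 * c^2
A) 796+c^4 * (-3)+745 * c+c^3 * (-14)-68 * c^2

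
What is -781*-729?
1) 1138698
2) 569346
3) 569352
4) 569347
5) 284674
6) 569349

-781 * -729 = 569349
6) 569349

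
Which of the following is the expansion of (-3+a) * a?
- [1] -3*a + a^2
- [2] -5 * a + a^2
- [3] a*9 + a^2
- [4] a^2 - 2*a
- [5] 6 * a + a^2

Expanding (-3+a) * a:
= -3*a + a^2
1) -3*a + a^2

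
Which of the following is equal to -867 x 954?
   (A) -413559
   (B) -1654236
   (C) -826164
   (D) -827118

-867 * 954 = -827118
D) -827118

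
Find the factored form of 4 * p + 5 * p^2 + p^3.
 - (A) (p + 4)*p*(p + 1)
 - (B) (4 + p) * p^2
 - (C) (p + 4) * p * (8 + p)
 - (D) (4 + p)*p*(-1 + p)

We need to factor 4 * p + 5 * p^2 + p^3.
The factored form is (p + 4)*p*(p + 1).
A) (p + 4)*p*(p + 1)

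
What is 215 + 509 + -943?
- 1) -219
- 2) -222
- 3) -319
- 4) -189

First: 215 + 509 = 724
Then: 724 + -943 = -219
1) -219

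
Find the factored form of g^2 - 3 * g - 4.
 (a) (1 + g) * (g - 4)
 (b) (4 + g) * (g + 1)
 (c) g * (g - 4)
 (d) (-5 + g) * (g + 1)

We need to factor g^2 - 3 * g - 4.
The factored form is (1 + g) * (g - 4).
a) (1 + g) * (g - 4)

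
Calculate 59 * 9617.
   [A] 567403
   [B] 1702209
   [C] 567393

59 * 9617 = 567403
A) 567403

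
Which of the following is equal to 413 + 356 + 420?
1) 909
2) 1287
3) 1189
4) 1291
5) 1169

First: 413 + 356 = 769
Then: 769 + 420 = 1189
3) 1189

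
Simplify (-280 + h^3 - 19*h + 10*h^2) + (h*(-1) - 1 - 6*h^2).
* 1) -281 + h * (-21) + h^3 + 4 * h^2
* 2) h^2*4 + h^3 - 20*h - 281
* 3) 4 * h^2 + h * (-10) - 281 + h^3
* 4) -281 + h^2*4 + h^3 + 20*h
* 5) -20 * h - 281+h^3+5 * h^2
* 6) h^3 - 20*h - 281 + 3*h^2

Adding the polynomials and combining like terms:
(-280 + h^3 - 19*h + 10*h^2) + (h*(-1) - 1 - 6*h^2)
= h^2*4 + h^3 - 20*h - 281
2) h^2*4 + h^3 - 20*h - 281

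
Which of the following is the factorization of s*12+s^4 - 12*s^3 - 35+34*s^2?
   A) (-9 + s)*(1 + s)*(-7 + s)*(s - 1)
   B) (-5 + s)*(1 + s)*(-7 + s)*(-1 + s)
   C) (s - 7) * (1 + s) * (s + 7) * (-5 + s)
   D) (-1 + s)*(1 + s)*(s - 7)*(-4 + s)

We need to factor s*12+s^4 - 12*s^3 - 35+34*s^2.
The factored form is (-5 + s)*(1 + s)*(-7 + s)*(-1 + s).
B) (-5 + s)*(1 + s)*(-7 + s)*(-1 + s)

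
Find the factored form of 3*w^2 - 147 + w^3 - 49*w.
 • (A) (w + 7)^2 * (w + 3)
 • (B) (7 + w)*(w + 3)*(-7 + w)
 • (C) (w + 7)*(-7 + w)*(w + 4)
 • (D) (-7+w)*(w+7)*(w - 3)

We need to factor 3*w^2 - 147 + w^3 - 49*w.
The factored form is (7 + w)*(w + 3)*(-7 + w).
B) (7 + w)*(w + 3)*(-7 + w)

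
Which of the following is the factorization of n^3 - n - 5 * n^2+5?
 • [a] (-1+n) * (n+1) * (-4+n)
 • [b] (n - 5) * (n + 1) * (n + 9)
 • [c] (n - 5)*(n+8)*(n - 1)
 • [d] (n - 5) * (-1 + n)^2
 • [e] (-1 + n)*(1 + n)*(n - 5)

We need to factor n^3 - n - 5 * n^2+5.
The factored form is (-1 + n)*(1 + n)*(n - 5).
e) (-1 + n)*(1 + n)*(n - 5)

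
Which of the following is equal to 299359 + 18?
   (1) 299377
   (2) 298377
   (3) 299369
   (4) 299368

299359 + 18 = 299377
1) 299377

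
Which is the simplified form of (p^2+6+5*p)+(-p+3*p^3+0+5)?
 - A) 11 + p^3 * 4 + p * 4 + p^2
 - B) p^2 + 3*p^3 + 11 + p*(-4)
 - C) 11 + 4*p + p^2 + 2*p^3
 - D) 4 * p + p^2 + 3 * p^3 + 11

Adding the polynomials and combining like terms:
(p^2 + 6 + 5*p) + (-p + 3*p^3 + 0 + 5)
= 4 * p + p^2 + 3 * p^3 + 11
D) 4 * p + p^2 + 3 * p^3 + 11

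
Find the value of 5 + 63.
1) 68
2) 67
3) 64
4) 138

5 + 63 = 68
1) 68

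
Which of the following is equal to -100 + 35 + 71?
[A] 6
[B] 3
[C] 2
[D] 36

First: -100 + 35 = -65
Then: -65 + 71 = 6
A) 6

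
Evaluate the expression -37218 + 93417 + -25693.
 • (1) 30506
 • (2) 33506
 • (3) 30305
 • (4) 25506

First: -37218 + 93417 = 56199
Then: 56199 + -25693 = 30506
1) 30506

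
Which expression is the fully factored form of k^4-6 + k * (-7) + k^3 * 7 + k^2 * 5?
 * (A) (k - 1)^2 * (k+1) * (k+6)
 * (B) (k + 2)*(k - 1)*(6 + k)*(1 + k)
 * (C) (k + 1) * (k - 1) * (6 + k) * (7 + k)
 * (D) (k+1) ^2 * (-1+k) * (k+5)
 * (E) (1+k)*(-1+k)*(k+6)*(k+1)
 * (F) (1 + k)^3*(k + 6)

We need to factor k^4-6 + k * (-7) + k^3 * 7 + k^2 * 5.
The factored form is (1+k)*(-1+k)*(k+6)*(k+1).
E) (1+k)*(-1+k)*(k+6)*(k+1)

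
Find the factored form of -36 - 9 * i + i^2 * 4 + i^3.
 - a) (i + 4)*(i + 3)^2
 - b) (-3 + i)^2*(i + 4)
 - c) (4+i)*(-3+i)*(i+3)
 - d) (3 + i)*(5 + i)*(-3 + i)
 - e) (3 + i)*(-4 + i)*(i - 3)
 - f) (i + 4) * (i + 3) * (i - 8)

We need to factor -36 - 9 * i + i^2 * 4 + i^3.
The factored form is (4+i)*(-3+i)*(i+3).
c) (4+i)*(-3+i)*(i+3)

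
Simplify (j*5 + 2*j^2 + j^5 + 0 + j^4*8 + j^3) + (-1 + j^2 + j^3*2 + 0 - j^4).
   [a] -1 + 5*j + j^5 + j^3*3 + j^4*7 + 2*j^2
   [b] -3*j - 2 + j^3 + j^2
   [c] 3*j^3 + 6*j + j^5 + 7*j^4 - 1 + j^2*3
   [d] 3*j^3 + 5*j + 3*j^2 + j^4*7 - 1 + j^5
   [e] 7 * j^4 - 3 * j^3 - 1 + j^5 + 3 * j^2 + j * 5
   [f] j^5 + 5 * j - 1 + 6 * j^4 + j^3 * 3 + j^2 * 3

Adding the polynomials and combining like terms:
(j*5 + 2*j^2 + j^5 + 0 + j^4*8 + j^3) + (-1 + j^2 + j^3*2 + 0 - j^4)
= 3*j^3 + 5*j + 3*j^2 + j^4*7 - 1 + j^5
d) 3*j^3 + 5*j + 3*j^2 + j^4*7 - 1 + j^5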